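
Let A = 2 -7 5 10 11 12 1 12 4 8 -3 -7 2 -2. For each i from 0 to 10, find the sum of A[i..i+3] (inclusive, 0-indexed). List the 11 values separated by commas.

[2, -7, 5, 10] → sum 10
[-7, 5, 10, 11] → sum 19
[5, 10, 11, 12] → sum 38
[10, 11, 12, 1] → sum 34
[11, 12, 1, 12] → sum 36
[12, 1, 12, 4] → sum 29
[1, 12, 4, 8] → sum 25
[12, 4, 8, -3] → sum 21
[4, 8, -3, -7] → sum 2
[8, -3, -7, 2] → sum 0
[-3, -7, 2, -2] → sum -10

10, 19, 38, 34, 36, 29, 25, 21, 2, 0, -10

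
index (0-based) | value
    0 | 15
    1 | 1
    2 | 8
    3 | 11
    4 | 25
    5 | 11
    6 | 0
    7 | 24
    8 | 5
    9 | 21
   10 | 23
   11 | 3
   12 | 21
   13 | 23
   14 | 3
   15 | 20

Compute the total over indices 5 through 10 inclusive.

Elements at indices 5..10: 11, 0, 24, 5, 21, 23
sum(11, 0, 24, 5, 21, 23) = 84

84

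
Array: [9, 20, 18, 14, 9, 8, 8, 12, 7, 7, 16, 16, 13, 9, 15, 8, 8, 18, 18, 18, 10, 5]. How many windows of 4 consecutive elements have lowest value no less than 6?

(9, 20, 18, 14) → min 9  ≥ 6 ✓
(20, 18, 14, 9) → min 9  ≥ 6 ✓
(18, 14, 9, 8) → min 8  ≥ 6 ✓
(14, 9, 8, 8) → min 8  ≥ 6 ✓
(9, 8, 8, 12) → min 8  ≥ 6 ✓
(8, 8, 12, 7) → min 7  ≥ 6 ✓
(8, 12, 7, 7) → min 7  ≥ 6 ✓
(12, 7, 7, 16) → min 7  ≥ 6 ✓
(7, 7, 16, 16) → min 7  ≥ 6 ✓
(7, 16, 16, 13) → min 7  ≥ 6 ✓
(16, 16, 13, 9) → min 9  ≥ 6 ✓
(16, 13, 9, 15) → min 9  ≥ 6 ✓
(13, 9, 15, 8) → min 8  ≥ 6 ✓
(9, 15, 8, 8) → min 8  ≥ 6 ✓
(15, 8, 8, 18) → min 8  ≥ 6 ✓
(8, 8, 18, 18) → min 8  ≥ 6 ✓
(8, 18, 18, 18) → min 8  ≥ 6 ✓
(18, 18, 18, 10) → min 10  ≥ 6 ✓
(18, 18, 10, 5) → min 5
18 windows satisfy the condition.

18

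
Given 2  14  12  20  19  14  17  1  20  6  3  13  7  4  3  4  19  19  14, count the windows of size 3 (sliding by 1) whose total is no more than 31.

(2, 14, 12) → sum 28  ≤ 31 ✓
(14, 12, 20) → sum 46
(12, 20, 19) → sum 51
(20, 19, 14) → sum 53
(19, 14, 17) → sum 50
(14, 17, 1) → sum 32
(17, 1, 20) → sum 38
(1, 20, 6) → sum 27  ≤ 31 ✓
(20, 6, 3) → sum 29  ≤ 31 ✓
(6, 3, 13) → sum 22  ≤ 31 ✓
(3, 13, 7) → sum 23  ≤ 31 ✓
(13, 7, 4) → sum 24  ≤ 31 ✓
(7, 4, 3) → sum 14  ≤ 31 ✓
(4, 3, 4) → sum 11  ≤ 31 ✓
(3, 4, 19) → sum 26  ≤ 31 ✓
(4, 19, 19) → sum 42
(19, 19, 14) → sum 52
9 windows satisfy the condition.

9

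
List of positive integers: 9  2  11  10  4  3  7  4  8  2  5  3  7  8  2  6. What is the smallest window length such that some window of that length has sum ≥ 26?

4

add 9: running sum 9 < 26
add 2: running sum 11 < 26
add 11: running sum 22 < 26
end 3: [9, 2, 11, 10] sum 32, len 4
end 4: [2, 11, 10, 4] sum 27, len 4
end 5: [11, 10, 4, 3] sum 28, len 4
end 6: [11, 10, 4, 3, 7] sum 35, len 5
end 7: [10, 4, 3, 7, 4] sum 28, len 5
end 8: [4, 3, 7, 4, 8] sum 26, len 5
end 9: [4, 3, 7, 4, 8, 2] sum 28, len 6
end 10: [7, 4, 8, 2, 5] sum 26, len 5
end 11: [7, 4, 8, 2, 5, 3] sum 29, len 6
end 12: [4, 8, 2, 5, 3, 7] sum 29, len 6
end 13: [8, 2, 5, 3, 7, 8] sum 33, len 6
end 14: [2, 5, 3, 7, 8, 2] sum 27, len 6
end 15: [3, 7, 8, 2, 6] sum 26, len 5
Shortest qualifying length: 4.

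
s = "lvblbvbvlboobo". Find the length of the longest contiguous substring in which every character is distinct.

4

[l] len 1
[l, v] len 2
[l, v, b] len 3
[v, b, l] len 3
[l, b] len 2
[l, b, v] len 3
[v, b] len 2
[b, v] len 2
[b, v, l] len 3
[v, l, b] len 3
[v, l, b, o] len 4
[o] len 1
[o, b] len 2
[b, o] len 2
Longest all-distinct length: 4.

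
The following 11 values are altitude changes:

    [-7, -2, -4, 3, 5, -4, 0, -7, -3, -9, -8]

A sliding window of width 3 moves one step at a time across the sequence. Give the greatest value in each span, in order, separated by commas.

(-7, -2, -4) → max -2
(-2, -4, 3) → max 3
(-4, 3, 5) → max 5
(3, 5, -4) → max 5
(5, -4, 0) → max 5
(-4, 0, -7) → max 0
(0, -7, -3) → max 0
(-7, -3, -9) → max -3
(-3, -9, -8) → max -3

-2, 3, 5, 5, 5, 0, 0, -3, -3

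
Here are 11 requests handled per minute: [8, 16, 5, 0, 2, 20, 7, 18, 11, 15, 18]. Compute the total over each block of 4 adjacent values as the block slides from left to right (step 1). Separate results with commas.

Sliding a size-4 window across the 11 values:
8 16 5 0 → sum 29
16 5 0 2 → sum 23
5 0 2 20 → sum 27
0 2 20 7 → sum 29
2 20 7 18 → sum 47
20 7 18 11 → sum 56
7 18 11 15 → sum 51
18 11 15 18 → sum 62

29, 23, 27, 29, 47, 56, 51, 62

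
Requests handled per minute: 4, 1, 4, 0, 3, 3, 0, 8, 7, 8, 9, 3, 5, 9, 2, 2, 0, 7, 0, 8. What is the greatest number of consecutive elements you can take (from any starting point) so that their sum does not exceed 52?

12

add 4: [4] sum 4, len 1
add 1: [4, 1] sum 5, len 2
add 4: [4, 1, 4] sum 9, len 3
add 0: [4, 1, 4, 0] sum 9, len 4
add 3: [4, 1, 4, 0, 3] sum 12, len 5
add 3: [4, 1, 4, 0, 3, 3] sum 15, len 6
add 0: [4, 1, 4, 0, 3, 3, 0] sum 15, len 7
add 8: [4, 1, 4, 0, 3, 3, 0, 8] sum 23, len 8
add 7: [4, 1, 4, 0, 3, 3, 0, 8, 7] sum 30, len 9
add 8: [4, 1, 4, 0, 3, 3, 0, 8, 7, 8] sum 38, len 10
add 9: [4, 1, 4, 0, 3, 3, 0, 8, 7, 8, 9] sum 47, len 11
add 3: [4, 1, 4, 0, 3, 3, 0, 8, 7, 8, 9, 3] sum 50, len 12
add 5: [1, 4, 0, 3, 3, 0, 8, 7, 8, 9, 3, 5] sum 51, len 12
add 9: [3, 0, 8, 7, 8, 9, 3, 5, 9] sum 52, len 9
add 2: [0, 8, 7, 8, 9, 3, 5, 9, 2] sum 51, len 9
add 2: [7, 8, 9, 3, 5, 9, 2, 2] sum 45, len 8
add 0: [7, 8, 9, 3, 5, 9, 2, 2, 0] sum 45, len 9
add 7: [7, 8, 9, 3, 5, 9, 2, 2, 0, 7] sum 52, len 10
add 0: [7, 8, 9, 3, 5, 9, 2, 2, 0, 7, 0] sum 52, len 11
add 8: [9, 3, 5, 9, 2, 2, 0, 7, 0, 8] sum 45, len 10
Longest length seen: 12.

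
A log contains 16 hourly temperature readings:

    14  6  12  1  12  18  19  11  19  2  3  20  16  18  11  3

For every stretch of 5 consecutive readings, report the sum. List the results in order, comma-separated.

45, 49, 62, 61, 79, 69, 54, 55, 60, 59, 68, 68

Sliding a size-5 window across the 16 values:
(14, 6, 12, 1, 12) → sum 45
(6, 12, 1, 12, 18) → sum 49
(12, 1, 12, 18, 19) → sum 62
(1, 12, 18, 19, 11) → sum 61
(12, 18, 19, 11, 19) → sum 79
(18, 19, 11, 19, 2) → sum 69
(19, 11, 19, 2, 3) → sum 54
(11, 19, 2, 3, 20) → sum 55
(19, 2, 3, 20, 16) → sum 60
(2, 3, 20, 16, 18) → sum 59
(3, 20, 16, 18, 11) → sum 68
(20, 16, 18, 11, 3) → sum 68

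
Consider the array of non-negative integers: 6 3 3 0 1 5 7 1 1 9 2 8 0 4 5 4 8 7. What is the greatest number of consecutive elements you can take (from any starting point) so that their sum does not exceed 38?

11

Extend to the right; shrink from the left whenever the sum exceeds 38:
→ 6: sum 6, len 1
→ 3: sum 9, len 2
→ 3: sum 12, len 3
→ 0: sum 12, len 4
→ 1: sum 13, len 5
→ 5: sum 18, len 6
→ 7: sum 25, len 7
→ 1: sum 26, len 8
→ 1: sum 27, len 9
→ 9: sum 36, len 10
→ 2: sum 38, len 11
→ 8 (dropped 6, 3): sum 37, len 10
→ 0: sum 37, len 11
→ 4 (dropped 3): sum 38, len 11
→ 5 (dropped 0, 1, 5): sum 37, len 9
→ 4 (dropped 7): sum 34, len 9
→ 8 (dropped 1, 1, 9): sum 31, len 7
→ 7: sum 38, len 8
Longest length seen: 11.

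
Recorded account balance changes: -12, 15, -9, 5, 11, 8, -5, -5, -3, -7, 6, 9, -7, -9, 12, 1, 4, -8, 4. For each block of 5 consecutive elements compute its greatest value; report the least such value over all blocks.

6

Window maxs for each of the 15 positions:
(-12, 15, -9, 5, 11) → max 15
(15, -9, 5, 11, 8) → max 15
(-9, 5, 11, 8, -5) → max 11
(5, 11, 8, -5, -5) → max 11
(11, 8, -5, -5, -3) → max 11
(8, -5, -5, -3, -7) → max 8
(-5, -5, -3, -7, 6) → max 6
(-5, -3, -7, 6, 9) → max 9
(-3, -7, 6, 9, -7) → max 9
(-7, 6, 9, -7, -9) → max 9
(6, 9, -7, -9, 12) → max 12
(9, -7, -9, 12, 1) → max 12
(-7, -9, 12, 1, 4) → max 12
(-9, 12, 1, 4, -8) → max 12
(12, 1, 4, -8, 4) → max 12
Least of these is 6.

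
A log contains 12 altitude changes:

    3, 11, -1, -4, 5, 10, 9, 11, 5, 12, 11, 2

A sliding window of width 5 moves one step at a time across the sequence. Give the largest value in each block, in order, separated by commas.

11, 11, 10, 11, 11, 12, 12, 12

[3, 11, -1, -4, 5] → max 11
[11, -1, -4, 5, 10] → max 11
[-1, -4, 5, 10, 9] → max 10
[-4, 5, 10, 9, 11] → max 11
[5, 10, 9, 11, 5] → max 11
[10, 9, 11, 5, 12] → max 12
[9, 11, 5, 12, 11] → max 12
[11, 5, 12, 11, 2] → max 12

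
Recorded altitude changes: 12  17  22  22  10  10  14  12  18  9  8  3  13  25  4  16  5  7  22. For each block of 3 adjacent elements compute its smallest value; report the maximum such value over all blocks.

12 17 22 → min 12
17 22 22 → min 17
22 22 10 → min 10
22 10 10 → min 10
10 10 14 → min 10
10 14 12 → min 10
14 12 18 → min 12
12 18 9 → min 9
18 9 8 → min 8
9 8 3 → min 3
8 3 13 → min 3
3 13 25 → min 3
13 25 4 → min 4
25 4 16 → min 4
4 16 5 → min 4
16 5 7 → min 5
5 7 22 → min 5
Maximum of these is 17.

17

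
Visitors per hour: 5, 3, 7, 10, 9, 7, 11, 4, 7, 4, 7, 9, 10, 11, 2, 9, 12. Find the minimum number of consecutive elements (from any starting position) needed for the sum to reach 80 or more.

add 5: running sum 5 < 80
add 3: running sum 8 < 80
add 7: running sum 15 < 80
add 10: running sum 25 < 80
add 9: running sum 34 < 80
add 7: running sum 41 < 80
add 11: running sum 52 < 80
add 4: running sum 56 < 80
add 7: running sum 63 < 80
add 4: running sum 67 < 80
add 7: running sum 74 < 80
end 11: [5, 3, 7, 10, 9, 7, 11, 4, 7, 4, 7, 9] sum 83, len 12
end 12: [7, 10, 9, 7, 11, 4, 7, 4, 7, 9, 10] sum 85, len 11
end 13: [10, 9, 7, 11, 4, 7, 4, 7, 9, 10, 11] sum 89, len 11
end 14: [9, 7, 11, 4, 7, 4, 7, 9, 10, 11, 2] sum 81, len 11
end 15: [7, 11, 4, 7, 4, 7, 9, 10, 11, 2, 9] sum 81, len 11
end 16: [11, 4, 7, 4, 7, 9, 10, 11, 2, 9, 12] sum 86, len 11
Shortest qualifying length: 11.

11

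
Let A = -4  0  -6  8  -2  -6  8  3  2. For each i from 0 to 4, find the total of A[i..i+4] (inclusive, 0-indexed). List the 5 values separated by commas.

-4, -6, 2, 11, 5

(-4, 0, -6, 8, -2) → sum -4
(0, -6, 8, -2, -6) → sum -6
(-6, 8, -2, -6, 8) → sum 2
(8, -2, -6, 8, 3) → sum 11
(-2, -6, 8, 3, 2) → sum 5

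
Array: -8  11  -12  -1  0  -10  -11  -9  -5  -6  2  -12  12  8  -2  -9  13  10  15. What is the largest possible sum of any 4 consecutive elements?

-8 11 -12 -1 → sum -10
11 -12 -1 0 → sum -2
-12 -1 0 -10 → sum -23
-1 0 -10 -11 → sum -22
0 -10 -11 -9 → sum -30
-10 -11 -9 -5 → sum -35
-11 -9 -5 -6 → sum -31
-9 -5 -6 2 → sum -18
-5 -6 2 -12 → sum -21
-6 2 -12 12 → sum -4
2 -12 12 8 → sum 10
-12 12 8 -2 → sum 6
12 8 -2 -9 → sum 9
8 -2 -9 13 → sum 10
-2 -9 13 10 → sum 12
-9 13 10 15 → sum 29
Largest of these is 29.

29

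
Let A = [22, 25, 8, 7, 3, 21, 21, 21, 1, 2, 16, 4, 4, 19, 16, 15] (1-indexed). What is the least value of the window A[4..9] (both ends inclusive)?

Elements at indices 4..9: 7, 3, 21, 21, 21, 1
min(7, 3, 21, 21, 21, 1) = 1

1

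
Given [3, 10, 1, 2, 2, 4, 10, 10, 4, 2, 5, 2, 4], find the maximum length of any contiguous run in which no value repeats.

add 3: [3] len 1
add 10: [3, 10] len 2
add 1: [3, 10, 1] len 3
add 2: [3, 10, 1, 2] len 4
add 2 (repeat 2, move left end past it): [2] len 1
add 4: [2, 4] len 2
add 10: [2, 4, 10] len 3
add 10 (repeat 10, move left end past it): [10] len 1
add 4: [10, 4] len 2
add 2: [10, 4, 2] len 3
add 5: [10, 4, 2, 5] len 4
add 2 (repeat 2, move left end past it): [5, 2] len 2
add 4: [5, 2, 4] len 3
Longest all-distinct length: 4.

4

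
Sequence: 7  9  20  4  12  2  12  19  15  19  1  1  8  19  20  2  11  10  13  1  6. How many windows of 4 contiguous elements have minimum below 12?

7 9 20 4 → min 4  < 12 ✓
9 20 4 12 → min 4  < 12 ✓
20 4 12 2 → min 2  < 12 ✓
4 12 2 12 → min 2  < 12 ✓
12 2 12 19 → min 2  < 12 ✓
2 12 19 15 → min 2  < 12 ✓
12 19 15 19 → min 12
19 15 19 1 → min 1  < 12 ✓
15 19 1 1 → min 1  < 12 ✓
19 1 1 8 → min 1  < 12 ✓
1 1 8 19 → min 1  < 12 ✓
1 8 19 20 → min 1  < 12 ✓
8 19 20 2 → min 2  < 12 ✓
19 20 2 11 → min 2  < 12 ✓
20 2 11 10 → min 2  < 12 ✓
2 11 10 13 → min 2  < 12 ✓
11 10 13 1 → min 1  < 12 ✓
10 13 1 6 → min 1  < 12 ✓
17 windows satisfy the condition.

17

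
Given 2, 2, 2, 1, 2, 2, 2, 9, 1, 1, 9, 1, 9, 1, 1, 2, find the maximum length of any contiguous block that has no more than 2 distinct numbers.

add 2: window [2] (1 distinct), len 1
add 2: window [2, 2] (1 distinct), len 2
add 2: window [2, 2, 2] (1 distinct), len 3
add 1: window [2, 2, 2, 1] (2 distinct), len 4
add 2: window [2, 2, 2, 1, 2] (2 distinct), len 5
add 2: window [2, 2, 2, 1, 2, 2] (2 distinct), len 6
add 2: window [2, 2, 2, 1, 2, 2, 2] (2 distinct), len 7
add 9: window [2, 2, 2, 9] (2 distinct), len 4
add 1: window [9, 1] (2 distinct), len 2
add 1: window [9, 1, 1] (2 distinct), len 3
add 9: window [9, 1, 1, 9] (2 distinct), len 4
add 1: window [9, 1, 1, 9, 1] (2 distinct), len 5
add 9: window [9, 1, 1, 9, 1, 9] (2 distinct), len 6
add 1: window [9, 1, 1, 9, 1, 9, 1] (2 distinct), len 7
add 1: window [9, 1, 1, 9, 1, 9, 1, 1] (2 distinct), len 8
add 2: window [1, 1, 2] (2 distinct), len 3
Longest length with ≤2 distinct: 8.

8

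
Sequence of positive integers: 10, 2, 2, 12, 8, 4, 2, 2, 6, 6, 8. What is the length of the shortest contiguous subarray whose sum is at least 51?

add 10: running sum 10 < 51
add 2: running sum 12 < 51
add 2: running sum 14 < 51
add 12: running sum 26 < 51
add 8: running sum 34 < 51
add 4: running sum 38 < 51
add 2: running sum 40 < 51
add 2: running sum 42 < 51
add 6: running sum 48 < 51
end 9: [10, 2, 2, 12, 8, 4, 2, 2, 6, 6] sum 54, len 10
end 10: [2, 2, 12, 8, 4, 2, 2, 6, 6, 8] sum 52, len 10
Shortest qualifying length: 10.

10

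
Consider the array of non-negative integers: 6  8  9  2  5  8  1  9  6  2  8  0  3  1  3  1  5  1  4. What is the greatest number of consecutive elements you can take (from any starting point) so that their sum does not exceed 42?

add 6: [6] sum 6, len 1
add 8: [6, 8] sum 14, len 2
add 9: [6, 8, 9] sum 23, len 3
add 2: [6, 8, 9, 2] sum 25, len 4
add 5: [6, 8, 9, 2, 5] sum 30, len 5
add 8: [6, 8, 9, 2, 5, 8] sum 38, len 6
add 1: [6, 8, 9, 2, 5, 8, 1] sum 39, len 7
add 9: [8, 9, 2, 5, 8, 1, 9] sum 42, len 7
add 6: [9, 2, 5, 8, 1, 9, 6] sum 40, len 7
add 2: [9, 2, 5, 8, 1, 9, 6, 2] sum 42, len 8
add 8: [2, 5, 8, 1, 9, 6, 2, 8] sum 41, len 8
add 0: [2, 5, 8, 1, 9, 6, 2, 8, 0] sum 41, len 9
add 3: [5, 8, 1, 9, 6, 2, 8, 0, 3] sum 42, len 9
add 1: [8, 1, 9, 6, 2, 8, 0, 3, 1] sum 38, len 9
add 3: [8, 1, 9, 6, 2, 8, 0, 3, 1, 3] sum 41, len 10
add 1: [8, 1, 9, 6, 2, 8, 0, 3, 1, 3, 1] sum 42, len 11
add 5: [1, 9, 6, 2, 8, 0, 3, 1, 3, 1, 5] sum 39, len 11
add 1: [1, 9, 6, 2, 8, 0, 3, 1, 3, 1, 5, 1] sum 40, len 12
add 4: [6, 2, 8, 0, 3, 1, 3, 1, 5, 1, 4] sum 34, len 11
Longest length seen: 12.

12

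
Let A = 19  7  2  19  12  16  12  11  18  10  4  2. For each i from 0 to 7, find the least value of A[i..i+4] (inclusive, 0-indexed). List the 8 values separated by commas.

2, 2, 2, 11, 11, 10, 4, 2

(19, 7, 2, 19, 12) → min 2
(7, 2, 19, 12, 16) → min 2
(2, 19, 12, 16, 12) → min 2
(19, 12, 16, 12, 11) → min 11
(12, 16, 12, 11, 18) → min 11
(16, 12, 11, 18, 10) → min 10
(12, 11, 18, 10, 4) → min 4
(11, 18, 10, 4, 2) → min 2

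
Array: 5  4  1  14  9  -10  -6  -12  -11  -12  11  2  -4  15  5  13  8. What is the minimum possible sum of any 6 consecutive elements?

-42

[5, 4, 1, 14, 9, -10] → sum 23
[4, 1, 14, 9, -10, -6] → sum 12
[1, 14, 9, -10, -6, -12] → sum -4
[14, 9, -10, -6, -12, -11] → sum -16
[9, -10, -6, -12, -11, -12] → sum -42
[-10, -6, -12, -11, -12, 11] → sum -40
[-6, -12, -11, -12, 11, 2] → sum -28
[-12, -11, -12, 11, 2, -4] → sum -26
[-11, -12, 11, 2, -4, 15] → sum 1
[-12, 11, 2, -4, 15, 5] → sum 17
[11, 2, -4, 15, 5, 13] → sum 42
[2, -4, 15, 5, 13, 8] → sum 39
Minimum of these is -42.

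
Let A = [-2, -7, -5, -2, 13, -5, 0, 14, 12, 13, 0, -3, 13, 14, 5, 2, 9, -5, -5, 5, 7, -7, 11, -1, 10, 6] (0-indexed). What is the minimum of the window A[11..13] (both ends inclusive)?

Elements at indices 11..13: -3, 13, 14
min(-3, 13, 14) = -3

-3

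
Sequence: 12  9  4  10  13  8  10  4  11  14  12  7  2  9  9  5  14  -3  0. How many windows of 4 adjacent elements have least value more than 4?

3

12 9 4 10 → min 4
9 4 10 13 → min 4
4 10 13 8 → min 4
10 13 8 10 → min 8  > 4 ✓
13 8 10 4 → min 4
8 10 4 11 → min 4
10 4 11 14 → min 4
4 11 14 12 → min 4
11 14 12 7 → min 7  > 4 ✓
14 12 7 2 → min 2
12 7 2 9 → min 2
7 2 9 9 → min 2
2 9 9 5 → min 2
9 9 5 14 → min 5  > 4 ✓
9 5 14 -3 → min -3
5 14 -3 0 → min -3
3 windows satisfy the condition.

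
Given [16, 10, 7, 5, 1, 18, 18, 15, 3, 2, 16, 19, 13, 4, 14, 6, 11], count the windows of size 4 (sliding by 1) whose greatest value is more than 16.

9

(16, 10, 7, 5) → max 16
(10, 7, 5, 1) → max 10
(7, 5, 1, 18) → max 18  > 16 ✓
(5, 1, 18, 18) → max 18  > 16 ✓
(1, 18, 18, 15) → max 18  > 16 ✓
(18, 18, 15, 3) → max 18  > 16 ✓
(18, 15, 3, 2) → max 18  > 16 ✓
(15, 3, 2, 16) → max 16
(3, 2, 16, 19) → max 19  > 16 ✓
(2, 16, 19, 13) → max 19  > 16 ✓
(16, 19, 13, 4) → max 19  > 16 ✓
(19, 13, 4, 14) → max 19  > 16 ✓
(13, 4, 14, 6) → max 14
(4, 14, 6, 11) → max 14
9 windows satisfy the condition.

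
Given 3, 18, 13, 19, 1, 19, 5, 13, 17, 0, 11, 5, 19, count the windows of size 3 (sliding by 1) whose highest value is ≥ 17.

[3, 18, 13] → max 18  ≥ 17 ✓
[18, 13, 19] → max 19  ≥ 17 ✓
[13, 19, 1] → max 19  ≥ 17 ✓
[19, 1, 19] → max 19  ≥ 17 ✓
[1, 19, 5] → max 19  ≥ 17 ✓
[19, 5, 13] → max 19  ≥ 17 ✓
[5, 13, 17] → max 17  ≥ 17 ✓
[13, 17, 0] → max 17  ≥ 17 ✓
[17, 0, 11] → max 17  ≥ 17 ✓
[0, 11, 5] → max 11
[11, 5, 19] → max 19  ≥ 17 ✓
10 windows satisfy the condition.

10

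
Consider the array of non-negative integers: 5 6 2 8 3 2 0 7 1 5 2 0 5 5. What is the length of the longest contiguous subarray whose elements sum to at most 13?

add 5: [5] sum 5, len 1
add 6: [5, 6] sum 11, len 2
add 2: [5, 6, 2] sum 13, len 3
add 8: [2, 8] sum 10, len 2
add 3: [2, 8, 3] sum 13, len 3
add 2: [8, 3, 2] sum 13, len 3
add 0: [8, 3, 2, 0] sum 13, len 4
add 7: [3, 2, 0, 7] sum 12, len 4
add 1: [3, 2, 0, 7, 1] sum 13, len 5
add 5: [0, 7, 1, 5] sum 13, len 4
add 2: [1, 5, 2] sum 8, len 3
add 0: [1, 5, 2, 0] sum 8, len 4
add 5: [1, 5, 2, 0, 5] sum 13, len 5
add 5: [2, 0, 5, 5] sum 12, len 4
Longest length seen: 5.

5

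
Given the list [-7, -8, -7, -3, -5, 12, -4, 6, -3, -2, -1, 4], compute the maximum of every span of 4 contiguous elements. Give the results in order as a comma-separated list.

(-7, -8, -7, -3) → max -3
(-8, -7, -3, -5) → max -3
(-7, -3, -5, 12) → max 12
(-3, -5, 12, -4) → max 12
(-5, 12, -4, 6) → max 12
(12, -4, 6, -3) → max 12
(-4, 6, -3, -2) → max 6
(6, -3, -2, -1) → max 6
(-3, -2, -1, 4) → max 4

-3, -3, 12, 12, 12, 12, 6, 6, 4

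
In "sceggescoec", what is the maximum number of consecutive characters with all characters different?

5

add s: [s] len 1
add c: [s, c] len 2
add e: [s, c, e] len 3
add g: [s, c, e, g] len 4
add g (repeat g, move left end past it): [g] len 1
add e: [g, e] len 2
add s: [g, e, s] len 3
add c: [g, e, s, c] len 4
add o: [g, e, s, c, o] len 5
add e (repeat e, move left end past it): [s, c, o, e] len 4
add c (repeat c, move left end past it): [o, e, c] len 3
Longest all-distinct length: 5.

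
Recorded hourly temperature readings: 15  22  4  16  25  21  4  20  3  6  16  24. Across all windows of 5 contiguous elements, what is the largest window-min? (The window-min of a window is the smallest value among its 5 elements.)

Window mins for each of the 8 positions:
15 22 4 16 25 → min 4
22 4 16 25 21 → min 4
4 16 25 21 4 → min 4
16 25 21 4 20 → min 4
25 21 4 20 3 → min 3
21 4 20 3 6 → min 3
4 20 3 6 16 → min 3
20 3 6 16 24 → min 3
Largest of these is 4.

4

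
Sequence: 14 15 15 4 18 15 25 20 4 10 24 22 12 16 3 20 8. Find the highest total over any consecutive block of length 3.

60

Each size-3 window and its sum:
[14, 15, 15] → sum 44
[15, 15, 4] → sum 34
[15, 4, 18] → sum 37
[4, 18, 15] → sum 37
[18, 15, 25] → sum 58
[15, 25, 20] → sum 60
[25, 20, 4] → sum 49
[20, 4, 10] → sum 34
[4, 10, 24] → sum 38
[10, 24, 22] → sum 56
[24, 22, 12] → sum 58
[22, 12, 16] → sum 50
[12, 16, 3] → sum 31
[16, 3, 20] → sum 39
[3, 20, 8] → sum 31
Highest of these is 60.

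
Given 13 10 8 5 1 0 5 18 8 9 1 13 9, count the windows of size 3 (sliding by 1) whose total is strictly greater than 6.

[13, 10, 8] → sum 31  > 6 ✓
[10, 8, 5] → sum 23  > 6 ✓
[8, 5, 1] → sum 14  > 6 ✓
[5, 1, 0] → sum 6
[1, 0, 5] → sum 6
[0, 5, 18] → sum 23  > 6 ✓
[5, 18, 8] → sum 31  > 6 ✓
[18, 8, 9] → sum 35  > 6 ✓
[8, 9, 1] → sum 18  > 6 ✓
[9, 1, 13] → sum 23  > 6 ✓
[1, 13, 9] → sum 23  > 6 ✓
9 windows satisfy the condition.

9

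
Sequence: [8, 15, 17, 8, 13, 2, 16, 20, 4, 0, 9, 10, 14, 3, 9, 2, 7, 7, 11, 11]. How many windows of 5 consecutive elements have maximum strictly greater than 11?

13

8 15 17 8 13 → max 17  > 11 ✓
15 17 8 13 2 → max 17  > 11 ✓
17 8 13 2 16 → max 17  > 11 ✓
8 13 2 16 20 → max 20  > 11 ✓
13 2 16 20 4 → max 20  > 11 ✓
2 16 20 4 0 → max 20  > 11 ✓
16 20 4 0 9 → max 20  > 11 ✓
20 4 0 9 10 → max 20  > 11 ✓
4 0 9 10 14 → max 14  > 11 ✓
0 9 10 14 3 → max 14  > 11 ✓
9 10 14 3 9 → max 14  > 11 ✓
10 14 3 9 2 → max 14  > 11 ✓
14 3 9 2 7 → max 14  > 11 ✓
3 9 2 7 7 → max 9
9 2 7 7 11 → max 11
2 7 7 11 11 → max 11
13 windows satisfy the condition.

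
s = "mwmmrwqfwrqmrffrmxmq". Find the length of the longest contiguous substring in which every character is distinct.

[m] len 1
[m, w] len 2
[w, m] len 2
[m] len 1
[m, r] len 2
[m, r, w] len 3
[m, r, w, q] len 4
[m, r, w, q, f] len 5
[q, f, w] len 3
[q, f, w, r] len 4
[f, w, r, q] len 4
[f, w, r, q, m] len 5
[q, m, r] len 3
[q, m, r, f] len 4
[f] len 1
[f, r] len 2
[f, r, m] len 3
[f, r, m, x] len 4
[x, m] len 2
[x, m, q] len 3
Longest all-distinct length: 5.

5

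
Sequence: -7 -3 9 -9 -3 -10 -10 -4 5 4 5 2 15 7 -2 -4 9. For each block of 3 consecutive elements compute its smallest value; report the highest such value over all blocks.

4

[-7, -3, 9] → min -7
[-3, 9, -9] → min -9
[9, -9, -3] → min -9
[-9, -3, -10] → min -10
[-3, -10, -10] → min -10
[-10, -10, -4] → min -10
[-10, -4, 5] → min -10
[-4, 5, 4] → min -4
[5, 4, 5] → min 4
[4, 5, 2] → min 2
[5, 2, 15] → min 2
[2, 15, 7] → min 2
[15, 7, -2] → min -2
[7, -2, -4] → min -4
[-2, -4, 9] → min -4
Highest of these is 4.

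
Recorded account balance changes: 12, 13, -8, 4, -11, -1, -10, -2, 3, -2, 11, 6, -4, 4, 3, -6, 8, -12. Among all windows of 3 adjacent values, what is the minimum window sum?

(12, 13, -8) → sum 17
(13, -8, 4) → sum 9
(-8, 4, -11) → sum -15
(4, -11, -1) → sum -8
(-11, -1, -10) → sum -22
(-1, -10, -2) → sum -13
(-10, -2, 3) → sum -9
(-2, 3, -2) → sum -1
(3, -2, 11) → sum 12
(-2, 11, 6) → sum 15
(11, 6, -4) → sum 13
(6, -4, 4) → sum 6
(-4, 4, 3) → sum 3
(4, 3, -6) → sum 1
(3, -6, 8) → sum 5
(-6, 8, -12) → sum -10
Minimum of these is -22.

-22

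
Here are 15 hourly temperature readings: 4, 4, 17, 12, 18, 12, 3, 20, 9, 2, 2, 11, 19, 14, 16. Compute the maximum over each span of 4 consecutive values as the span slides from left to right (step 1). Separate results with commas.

Sliding a size-4 window across the 15 values:
(4, 4, 17, 12) → max 17
(4, 17, 12, 18) → max 18
(17, 12, 18, 12) → max 18
(12, 18, 12, 3) → max 18
(18, 12, 3, 20) → max 20
(12, 3, 20, 9) → max 20
(3, 20, 9, 2) → max 20
(20, 9, 2, 2) → max 20
(9, 2, 2, 11) → max 11
(2, 2, 11, 19) → max 19
(2, 11, 19, 14) → max 19
(11, 19, 14, 16) → max 19

17, 18, 18, 18, 20, 20, 20, 20, 11, 19, 19, 19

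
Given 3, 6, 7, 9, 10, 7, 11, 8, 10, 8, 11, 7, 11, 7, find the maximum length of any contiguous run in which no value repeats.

[3] len 1
[3, 6] len 2
[3, 6, 7] len 3
[3, 6, 7, 9] len 4
[3, 6, 7, 9, 10] len 5
[9, 10, 7] len 3
[9, 10, 7, 11] len 4
[9, 10, 7, 11, 8] len 5
[7, 11, 8, 10] len 4
[10, 8] len 2
[10, 8, 11] len 3
[10, 8, 11, 7] len 4
[7, 11] len 2
[11, 7] len 2
Longest all-distinct length: 5.

5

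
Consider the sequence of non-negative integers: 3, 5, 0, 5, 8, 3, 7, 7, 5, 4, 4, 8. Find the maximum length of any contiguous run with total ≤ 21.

5

→ 3: sum 3, len 1
→ 5: sum 8, len 2
→ 0: sum 8, len 3
→ 5: sum 13, len 4
→ 8: sum 21, len 5
→ 3 (dropped 3): sum 21, len 5
→ 7 (dropped 5, 0, 5): sum 18, len 3
→ 7 (dropped 8): sum 17, len 3
→ 5 (dropped 3): sum 19, len 3
→ 4 (dropped 7): sum 16, len 3
→ 4: sum 20, len 4
→ 8 (dropped 7): sum 21, len 4
Longest length seen: 5.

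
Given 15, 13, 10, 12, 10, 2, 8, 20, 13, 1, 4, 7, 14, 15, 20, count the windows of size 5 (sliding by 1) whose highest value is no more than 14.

3

(15, 13, 10, 12, 10) → max 15
(13, 10, 12, 10, 2) → max 13  ≤ 14 ✓
(10, 12, 10, 2, 8) → max 12  ≤ 14 ✓
(12, 10, 2, 8, 20) → max 20
(10, 2, 8, 20, 13) → max 20
(2, 8, 20, 13, 1) → max 20
(8, 20, 13, 1, 4) → max 20
(20, 13, 1, 4, 7) → max 20
(13, 1, 4, 7, 14) → max 14  ≤ 14 ✓
(1, 4, 7, 14, 15) → max 15
(4, 7, 14, 15, 20) → max 20
3 windows satisfy the condition.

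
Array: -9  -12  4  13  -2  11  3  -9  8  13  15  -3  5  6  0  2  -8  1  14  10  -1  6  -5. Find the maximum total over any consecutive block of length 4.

33

-9 -12 4 13 → sum -4
-12 4 13 -2 → sum 3
4 13 -2 11 → sum 26
13 -2 11 3 → sum 25
-2 11 3 -9 → sum 3
11 3 -9 8 → sum 13
3 -9 8 13 → sum 15
-9 8 13 15 → sum 27
8 13 15 -3 → sum 33
13 15 -3 5 → sum 30
15 -3 5 6 → sum 23
-3 5 6 0 → sum 8
5 6 0 2 → sum 13
6 0 2 -8 → sum 0
0 2 -8 1 → sum -5
2 -8 1 14 → sum 9
-8 1 14 10 → sum 17
1 14 10 -1 → sum 24
14 10 -1 6 → sum 29
10 -1 6 -5 → sum 10
Maximum of these is 33.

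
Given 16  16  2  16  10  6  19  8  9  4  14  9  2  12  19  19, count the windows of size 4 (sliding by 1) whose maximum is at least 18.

(16, 16, 2, 16) → max 16
(16, 2, 16, 10) → max 16
(2, 16, 10, 6) → max 16
(16, 10, 6, 19) → max 19  ≥ 18 ✓
(10, 6, 19, 8) → max 19  ≥ 18 ✓
(6, 19, 8, 9) → max 19  ≥ 18 ✓
(19, 8, 9, 4) → max 19  ≥ 18 ✓
(8, 9, 4, 14) → max 14
(9, 4, 14, 9) → max 14
(4, 14, 9, 2) → max 14
(14, 9, 2, 12) → max 14
(9, 2, 12, 19) → max 19  ≥ 18 ✓
(2, 12, 19, 19) → max 19  ≥ 18 ✓
6 windows satisfy the condition.

6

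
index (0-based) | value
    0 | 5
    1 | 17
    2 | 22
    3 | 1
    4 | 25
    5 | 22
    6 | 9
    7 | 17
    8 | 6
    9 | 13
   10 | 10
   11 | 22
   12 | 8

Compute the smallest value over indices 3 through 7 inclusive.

1

Elements at indices 3..7: 1, 25, 22, 9, 17
min(1, 25, 22, 9, 17) = 1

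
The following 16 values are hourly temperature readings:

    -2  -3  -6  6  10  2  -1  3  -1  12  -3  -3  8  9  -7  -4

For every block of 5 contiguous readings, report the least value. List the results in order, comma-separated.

-6, -6, -6, -1, -1, -1, -3, -3, -3, -3, -7, -7

[-2, -3, -6, 6, 10] → min -6
[-3, -6, 6, 10, 2] → min -6
[-6, 6, 10, 2, -1] → min -6
[6, 10, 2, -1, 3] → min -1
[10, 2, -1, 3, -1] → min -1
[2, -1, 3, -1, 12] → min -1
[-1, 3, -1, 12, -3] → min -3
[3, -1, 12, -3, -3] → min -3
[-1, 12, -3, -3, 8] → min -3
[12, -3, -3, 8, 9] → min -3
[-3, -3, 8, 9, -7] → min -7
[-3, 8, 9, -7, -4] → min -7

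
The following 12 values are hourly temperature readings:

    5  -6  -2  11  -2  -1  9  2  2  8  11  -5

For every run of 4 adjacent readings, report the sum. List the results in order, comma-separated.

8, 1, 6, 17, 8, 12, 21, 23, 16

(5, -6, -2, 11) → sum 8
(-6, -2, 11, -2) → sum 1
(-2, 11, -2, -1) → sum 6
(11, -2, -1, 9) → sum 17
(-2, -1, 9, 2) → sum 8
(-1, 9, 2, 2) → sum 12
(9, 2, 2, 8) → sum 21
(2, 2, 8, 11) → sum 23
(2, 8, 11, -5) → sum 16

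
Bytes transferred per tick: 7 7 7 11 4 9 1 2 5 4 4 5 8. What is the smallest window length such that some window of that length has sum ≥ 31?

Extend right; whenever the sum reaches 31, record the length and shrink from the left:
add 7: running sum 7 < 31
add 7: running sum 14 < 31
add 7: running sum 21 < 31
end 3: [7, 7, 7, 11] sum 32, len 4
end 4: [7, 7, 7, 11, 4] sum 36, len 5
end 5: [7, 11, 4, 9] sum 31, len 4
end 6: [7, 11, 4, 9, 1] sum 32, len 5
end 7: [7, 11, 4, 9, 1, 2] sum 34, len 6
end 8: [11, 4, 9, 1, 2, 5] sum 32, len 6
end 9: [11, 4, 9, 1, 2, 5, 4] sum 36, len 7
end 10: [11, 4, 9, 1, 2, 5, 4, 4] sum 40, len 8
end 11: [4, 9, 1, 2, 5, 4, 4, 5] sum 34, len 8
end 12: [9, 1, 2, 5, 4, 4, 5, 8] sum 38, len 8
Shortest qualifying length: 4.

4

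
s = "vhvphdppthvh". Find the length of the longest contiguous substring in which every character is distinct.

add v: [v] len 1
add h: [v, h] len 2
add v (repeat v, move left end past it): [h, v] len 2
add p: [h, v, p] len 3
add h (repeat h, move left end past it): [v, p, h] len 3
add d: [v, p, h, d] len 4
add p (repeat p, move left end past it): [h, d, p] len 3
add p (repeat p, move left end past it): [p] len 1
add t: [p, t] len 2
add h: [p, t, h] len 3
add v: [p, t, h, v] len 4
add h (repeat h, move left end past it): [v, h] len 2
Longest all-distinct length: 4.

4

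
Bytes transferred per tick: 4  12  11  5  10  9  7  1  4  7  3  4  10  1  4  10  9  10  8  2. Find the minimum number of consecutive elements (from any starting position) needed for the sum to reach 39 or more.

add 4: running sum 4 < 39
add 12: running sum 16 < 39
add 11: running sum 27 < 39
add 5: running sum 32 < 39
end 4: [4, 12, 11, 5, 10] sum 42, len 5
end 5: [12, 11, 5, 10, 9] sum 47, len 5
end 6: [11, 5, 10, 9, 7] sum 42, len 5
end 7: [11, 5, 10, 9, 7, 1] sum 43, len 6
end 8: [11, 5, 10, 9, 7, 1, 4] sum 47, len 7
end 9: [5, 10, 9, 7, 1, 4, 7] sum 43, len 7
end 10: [10, 9, 7, 1, 4, 7, 3] sum 41, len 7
end 11: [10, 9, 7, 1, 4, 7, 3, 4] sum 45, len 8
end 12: [9, 7, 1, 4, 7, 3, 4, 10] sum 45, len 8
end 13: [9, 7, 1, 4, 7, 3, 4, 10, 1] sum 46, len 9
end 14: [7, 1, 4, 7, 3, 4, 10, 1, 4] sum 41, len 9
end 15: [7, 3, 4, 10, 1, 4, 10] sum 39, len 7
end 16: [3, 4, 10, 1, 4, 10, 9] sum 41, len 7
end 17: [10, 1, 4, 10, 9, 10] sum 44, len 6
end 18: [4, 10, 9, 10, 8] sum 41, len 5
end 19: [10, 9, 10, 8, 2] sum 39, len 5
Shortest qualifying length: 5.

5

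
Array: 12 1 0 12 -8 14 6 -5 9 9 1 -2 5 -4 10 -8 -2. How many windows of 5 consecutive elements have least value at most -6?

12 1 0 12 -8 → min -8  ≤ -6 ✓
1 0 12 -8 14 → min -8  ≤ -6 ✓
0 12 -8 14 6 → min -8  ≤ -6 ✓
12 -8 14 6 -5 → min -8  ≤ -6 ✓
-8 14 6 -5 9 → min -8  ≤ -6 ✓
14 6 -5 9 9 → min -5
6 -5 9 9 1 → min -5
-5 9 9 1 -2 → min -5
9 9 1 -2 5 → min -2
9 1 -2 5 -4 → min -4
1 -2 5 -4 10 → min -4
-2 5 -4 10 -8 → min -8  ≤ -6 ✓
5 -4 10 -8 -2 → min -8  ≤ -6 ✓
7 windows satisfy the condition.

7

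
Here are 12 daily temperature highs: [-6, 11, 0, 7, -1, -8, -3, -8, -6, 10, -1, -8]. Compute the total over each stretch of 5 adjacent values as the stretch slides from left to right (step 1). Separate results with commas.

(-6, 11, 0, 7, -1) → sum 11
(11, 0, 7, -1, -8) → sum 9
(0, 7, -1, -8, -3) → sum -5
(7, -1, -8, -3, -8) → sum -13
(-1, -8, -3, -8, -6) → sum -26
(-8, -3, -8, -6, 10) → sum -15
(-3, -8, -6, 10, -1) → sum -8
(-8, -6, 10, -1, -8) → sum -13

11, 9, -5, -13, -26, -15, -8, -13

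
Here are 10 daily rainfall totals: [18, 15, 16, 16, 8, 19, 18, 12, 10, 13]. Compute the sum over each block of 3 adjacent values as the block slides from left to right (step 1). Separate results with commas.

49, 47, 40, 43, 45, 49, 40, 35

[18, 15, 16] → sum 49
[15, 16, 16] → sum 47
[16, 16, 8] → sum 40
[16, 8, 19] → sum 43
[8, 19, 18] → sum 45
[19, 18, 12] → sum 49
[18, 12, 10] → sum 40
[12, 10, 13] → sum 35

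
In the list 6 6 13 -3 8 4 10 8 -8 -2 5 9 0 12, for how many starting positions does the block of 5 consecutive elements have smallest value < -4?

5

(6, 6, 13, -3, 8) → min -3
(6, 13, -3, 8, 4) → min -3
(13, -3, 8, 4, 10) → min -3
(-3, 8, 4, 10, 8) → min -3
(8, 4, 10, 8, -8) → min -8  < -4 ✓
(4, 10, 8, -8, -2) → min -8  < -4 ✓
(10, 8, -8, -2, 5) → min -8  < -4 ✓
(8, -8, -2, 5, 9) → min -8  < -4 ✓
(-8, -2, 5, 9, 0) → min -8  < -4 ✓
(-2, 5, 9, 0, 12) → min -2
5 windows satisfy the condition.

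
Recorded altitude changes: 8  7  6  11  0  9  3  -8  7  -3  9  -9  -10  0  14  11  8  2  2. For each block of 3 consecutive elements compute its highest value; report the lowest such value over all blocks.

0

Each size-3 window and its max:
[8, 7, 6] → max 8
[7, 6, 11] → max 11
[6, 11, 0] → max 11
[11, 0, 9] → max 11
[0, 9, 3] → max 9
[9, 3, -8] → max 9
[3, -8, 7] → max 7
[-8, 7, -3] → max 7
[7, -3, 9] → max 9
[-3, 9, -9] → max 9
[9, -9, -10] → max 9
[-9, -10, 0] → max 0
[-10, 0, 14] → max 14
[0, 14, 11] → max 14
[14, 11, 8] → max 14
[11, 8, 2] → max 11
[8, 2, 2] → max 8
Lowest of these is 0.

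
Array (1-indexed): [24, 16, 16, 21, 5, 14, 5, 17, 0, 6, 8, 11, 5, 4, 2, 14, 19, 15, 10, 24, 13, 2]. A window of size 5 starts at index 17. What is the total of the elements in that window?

Elements at indices 17..21: 19, 15, 10, 24, 13
sum(19, 15, 10, 24, 13) = 81

81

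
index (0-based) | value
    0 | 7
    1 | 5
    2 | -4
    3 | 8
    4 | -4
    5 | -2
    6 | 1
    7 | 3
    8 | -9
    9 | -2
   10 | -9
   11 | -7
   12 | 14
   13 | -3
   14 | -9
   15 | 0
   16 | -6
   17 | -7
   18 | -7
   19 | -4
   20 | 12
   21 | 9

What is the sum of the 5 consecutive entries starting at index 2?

-1

Elements at indices 2..6: -4, 8, -4, -2, 1
sum(-4, 8, -4, -2, 1) = -1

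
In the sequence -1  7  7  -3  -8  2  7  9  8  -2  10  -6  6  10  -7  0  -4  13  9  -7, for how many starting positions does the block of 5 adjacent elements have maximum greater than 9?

10

(-1, 7, 7, -3, -8) → max 7
(7, 7, -3, -8, 2) → max 7
(7, -3, -8, 2, 7) → max 7
(-3, -8, 2, 7, 9) → max 9
(-8, 2, 7, 9, 8) → max 9
(2, 7, 9, 8, -2) → max 9
(7, 9, 8, -2, 10) → max 10  > 9 ✓
(9, 8, -2, 10, -6) → max 10  > 9 ✓
(8, -2, 10, -6, 6) → max 10  > 9 ✓
(-2, 10, -6, 6, 10) → max 10  > 9 ✓
(10, -6, 6, 10, -7) → max 10  > 9 ✓
(-6, 6, 10, -7, 0) → max 10  > 9 ✓
(6, 10, -7, 0, -4) → max 10  > 9 ✓
(10, -7, 0, -4, 13) → max 13  > 9 ✓
(-7, 0, -4, 13, 9) → max 13  > 9 ✓
(0, -4, 13, 9, -7) → max 13  > 9 ✓
10 windows satisfy the condition.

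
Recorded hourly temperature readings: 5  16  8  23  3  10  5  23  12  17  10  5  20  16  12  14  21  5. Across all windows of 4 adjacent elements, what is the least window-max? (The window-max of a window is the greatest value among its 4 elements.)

(5, 16, 8, 23) → max 23
(16, 8, 23, 3) → max 23
(8, 23, 3, 10) → max 23
(23, 3, 10, 5) → max 23
(3, 10, 5, 23) → max 23
(10, 5, 23, 12) → max 23
(5, 23, 12, 17) → max 23
(23, 12, 17, 10) → max 23
(12, 17, 10, 5) → max 17
(17, 10, 5, 20) → max 20
(10, 5, 20, 16) → max 20
(5, 20, 16, 12) → max 20
(20, 16, 12, 14) → max 20
(16, 12, 14, 21) → max 21
(12, 14, 21, 5) → max 21
Least of these is 17.

17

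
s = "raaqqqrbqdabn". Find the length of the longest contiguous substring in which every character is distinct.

add r: [r] len 1
add a: [r, a] len 2
add a (repeat a, move left end past it): [a] len 1
add q: [a, q] len 2
add q (repeat q, move left end past it): [q] len 1
add q (repeat q, move left end past it): [q] len 1
add r: [q, r] len 2
add b: [q, r, b] len 3
add q (repeat q, move left end past it): [r, b, q] len 3
add d: [r, b, q, d] len 4
add a: [r, b, q, d, a] len 5
add b (repeat b, move left end past it): [q, d, a, b] len 4
add n: [q, d, a, b, n] len 5
Longest all-distinct length: 5.

5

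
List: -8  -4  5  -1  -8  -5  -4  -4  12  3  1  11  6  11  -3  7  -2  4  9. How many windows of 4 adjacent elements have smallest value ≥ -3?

8

(-8, -4, 5, -1) → min -8
(-4, 5, -1, -8) → min -8
(5, -1, -8, -5) → min -8
(-1, -8, -5, -4) → min -8
(-8, -5, -4, -4) → min -8
(-5, -4, -4, 12) → min -5
(-4, -4, 12, 3) → min -4
(-4, 12, 3, 1) → min -4
(12, 3, 1, 11) → min 1  ≥ -3 ✓
(3, 1, 11, 6) → min 1  ≥ -3 ✓
(1, 11, 6, 11) → min 1  ≥ -3 ✓
(11, 6, 11, -3) → min -3  ≥ -3 ✓
(6, 11, -3, 7) → min -3  ≥ -3 ✓
(11, -3, 7, -2) → min -3  ≥ -3 ✓
(-3, 7, -2, 4) → min -3  ≥ -3 ✓
(7, -2, 4, 9) → min -2  ≥ -3 ✓
8 windows satisfy the condition.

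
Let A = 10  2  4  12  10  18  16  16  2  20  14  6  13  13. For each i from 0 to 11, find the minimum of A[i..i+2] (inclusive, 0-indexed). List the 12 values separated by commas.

2, 2, 4, 10, 10, 16, 2, 2, 2, 6, 6, 6

(10, 2, 4) → min 2
(2, 4, 12) → min 2
(4, 12, 10) → min 4
(12, 10, 18) → min 10
(10, 18, 16) → min 10
(18, 16, 16) → min 16
(16, 16, 2) → min 2
(16, 2, 20) → min 2
(2, 20, 14) → min 2
(20, 14, 6) → min 6
(14, 6, 13) → min 6
(6, 13, 13) → min 6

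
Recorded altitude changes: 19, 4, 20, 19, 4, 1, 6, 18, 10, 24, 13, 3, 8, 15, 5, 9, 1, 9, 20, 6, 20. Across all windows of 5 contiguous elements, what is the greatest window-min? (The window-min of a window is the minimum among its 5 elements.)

6

(19, 4, 20, 19, 4) → min 4
(4, 20, 19, 4, 1) → min 1
(20, 19, 4, 1, 6) → min 1
(19, 4, 1, 6, 18) → min 1
(4, 1, 6, 18, 10) → min 1
(1, 6, 18, 10, 24) → min 1
(6, 18, 10, 24, 13) → min 6
(18, 10, 24, 13, 3) → min 3
(10, 24, 13, 3, 8) → min 3
(24, 13, 3, 8, 15) → min 3
(13, 3, 8, 15, 5) → min 3
(3, 8, 15, 5, 9) → min 3
(8, 15, 5, 9, 1) → min 1
(15, 5, 9, 1, 9) → min 1
(5, 9, 1, 9, 20) → min 1
(9, 1, 9, 20, 6) → min 1
(1, 9, 20, 6, 20) → min 1
Greatest of these is 6.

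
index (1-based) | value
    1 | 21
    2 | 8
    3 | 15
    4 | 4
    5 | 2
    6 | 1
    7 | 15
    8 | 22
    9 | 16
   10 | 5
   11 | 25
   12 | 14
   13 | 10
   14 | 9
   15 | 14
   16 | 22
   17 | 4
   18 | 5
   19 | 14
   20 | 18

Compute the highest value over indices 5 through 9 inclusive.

22

Elements at indices 5..9: 2, 1, 15, 22, 16
max(2, 1, 15, 22, 16) = 22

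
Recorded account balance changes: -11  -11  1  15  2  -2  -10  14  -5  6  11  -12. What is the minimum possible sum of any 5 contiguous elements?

-4

[-11, -11, 1, 15, 2] → sum -4
[-11, 1, 15, 2, -2] → sum 5
[1, 15, 2, -2, -10] → sum 6
[15, 2, -2, -10, 14] → sum 19
[2, -2, -10, 14, -5] → sum -1
[-2, -10, 14, -5, 6] → sum 3
[-10, 14, -5, 6, 11] → sum 16
[14, -5, 6, 11, -12] → sum 14
Minimum of these is -4.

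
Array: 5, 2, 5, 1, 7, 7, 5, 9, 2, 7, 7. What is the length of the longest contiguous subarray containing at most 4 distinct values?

add 5: window [5] (1 distinct), len 1
add 2: window [5, 2] (2 distinct), len 2
add 5: window [5, 2, 5] (2 distinct), len 3
add 1: window [5, 2, 5, 1] (3 distinct), len 4
add 7: window [5, 2, 5, 1, 7] (4 distinct), len 5
add 7: window [5, 2, 5, 1, 7, 7] (4 distinct), len 6
add 5: window [5, 2, 5, 1, 7, 7, 5] (4 distinct), len 7
add 9: window [5, 1, 7, 7, 5, 9] (4 distinct), len 6
add 2: window [7, 7, 5, 9, 2] (4 distinct), len 5
add 7: window [7, 7, 5, 9, 2, 7] (4 distinct), len 6
add 7: window [7, 7, 5, 9, 2, 7, 7] (4 distinct), len 7
Longest length with ≤4 distinct: 7.

7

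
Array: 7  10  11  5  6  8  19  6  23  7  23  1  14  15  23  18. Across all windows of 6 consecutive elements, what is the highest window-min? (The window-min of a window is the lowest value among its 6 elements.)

6

Each size-6 window and its min:
7 10 11 5 6 8 → min 5
10 11 5 6 8 19 → min 5
11 5 6 8 19 6 → min 5
5 6 8 19 6 23 → min 5
6 8 19 6 23 7 → min 6
8 19 6 23 7 23 → min 6
19 6 23 7 23 1 → min 1
6 23 7 23 1 14 → min 1
23 7 23 1 14 15 → min 1
7 23 1 14 15 23 → min 1
23 1 14 15 23 18 → min 1
Highest of these is 6.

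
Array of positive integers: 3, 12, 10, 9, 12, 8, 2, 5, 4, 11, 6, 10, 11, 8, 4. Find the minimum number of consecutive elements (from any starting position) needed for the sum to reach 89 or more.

add 3: running sum 3 < 89
add 12: running sum 15 < 89
add 10: running sum 25 < 89
add 9: running sum 34 < 89
add 12: running sum 46 < 89
add 8: running sum 54 < 89
add 2: running sum 56 < 89
add 5: running sum 61 < 89
add 4: running sum 65 < 89
add 11: running sum 76 < 89
add 6: running sum 82 < 89
add 10: shortest ending here [12, 10, 9, 12, 8, 2, 5, 4, 11, 6, 10] sum 89, len 11
add 11: shortest ending here [12, 10, 9, 12, 8, 2, 5, 4, 11, 6, 10, 11] sum 100, len 12
add 8: shortest ending here [10, 9, 12, 8, 2, 5, 4, 11, 6, 10, 11, 8] sum 96, len 12
add 4: shortest ending here [9, 12, 8, 2, 5, 4, 11, 6, 10, 11, 8, 4] sum 90, len 12
Shortest qualifying length: 11.

11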